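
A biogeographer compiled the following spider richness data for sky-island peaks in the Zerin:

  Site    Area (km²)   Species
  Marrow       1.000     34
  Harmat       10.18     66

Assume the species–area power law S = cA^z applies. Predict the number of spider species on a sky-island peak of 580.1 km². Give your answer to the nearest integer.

z = ln(66/34) / ln(10.18/1) = 0.6633 / 2.3204 = 0.2859
c = 34 / 1^0.2859 = 34 / 1 = 34
S₃ = 34 × 580.1^0.2859 = 34 × 6.165 ≈ 209.6

210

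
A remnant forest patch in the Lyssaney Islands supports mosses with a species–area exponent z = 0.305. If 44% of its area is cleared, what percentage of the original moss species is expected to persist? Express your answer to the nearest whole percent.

84%

S_new/S_old = (A_new/A_old)^z = 0.56^0.305
= exp(0.305 × ln 0.56) = exp(0.305 × -0.5798) = exp(-0.1768) ≈ 0.8379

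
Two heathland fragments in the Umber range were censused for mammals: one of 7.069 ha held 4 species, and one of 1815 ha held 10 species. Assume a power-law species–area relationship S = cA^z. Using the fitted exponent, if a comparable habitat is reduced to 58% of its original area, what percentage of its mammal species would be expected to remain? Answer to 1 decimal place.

91.4%

z = ln(10/4) / ln(1815/7.069) = 0.9163 / 5.5481 = 0.1652
S_new/S_old = (A_new/A_old)^z = 0.58^0.1652 = exp(0.1652 × -0.5447) = 0.914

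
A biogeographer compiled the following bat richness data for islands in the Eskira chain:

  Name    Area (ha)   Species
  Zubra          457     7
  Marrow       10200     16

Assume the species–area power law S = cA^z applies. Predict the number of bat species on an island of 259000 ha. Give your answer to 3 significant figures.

z = ln(16/7) / ln(10200/457) = 0.8267 / 3.1055 = 0.2662
c = 7 / 457^0.2662 = 7 / 5.106 = 1.371
S₃ = 1.371 × 259000^0.2662 = 1.371 × 27.61 ≈ 37.85

37.8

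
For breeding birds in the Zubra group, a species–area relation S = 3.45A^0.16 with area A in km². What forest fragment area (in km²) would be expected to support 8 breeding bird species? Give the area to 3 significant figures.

8 = 3.45 × A^0.16  ⇒  A^0.16 = 8/3.45 = 2.319
ln A = ln(2.319) / 0.16 = 0.8411 / 0.16 = 5.2567
A = e^5.2567 ≈ 191.8 km²

192 km²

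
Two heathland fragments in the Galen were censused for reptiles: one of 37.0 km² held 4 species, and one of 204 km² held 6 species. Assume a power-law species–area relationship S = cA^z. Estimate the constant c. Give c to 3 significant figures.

z = ln(S₂/S₁) / ln(A₂/A₁) = ln(6/4) / ln(204/37) = 0.4055 / 1.7072 = 0.2375
c = S₁ / A₁^z = 4 / 37^0.2375 = 4 / 2.358 = 1.697

1.70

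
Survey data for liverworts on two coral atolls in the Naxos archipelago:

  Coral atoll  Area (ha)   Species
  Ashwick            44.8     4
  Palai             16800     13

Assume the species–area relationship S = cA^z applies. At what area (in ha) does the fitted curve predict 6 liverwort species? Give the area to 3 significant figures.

z = ln(13/4) / ln(16800/44.8) = 1.1787 / 5.9269 = 0.1989
c = 4 / 44.8^0.1989 = 4 / 2.13 = 1.878
A = (6/1.878)^(1/0.1989) ⇒ ln A = ln(3.195)/0.1989 = 5.8411
A = e^5.8411 ≈ 344.2 ha

344 ha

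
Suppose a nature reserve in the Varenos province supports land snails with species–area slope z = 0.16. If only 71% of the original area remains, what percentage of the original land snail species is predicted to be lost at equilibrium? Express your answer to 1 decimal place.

5.3%

S_new/S_old = (A_new/A_old)^z = 0.71^0.16
= exp(0.16 × ln 0.71) = exp(0.16 × -0.3425) = exp(-0.0548) ≈ 0.9467
Fraction lost = 1 − 0.9467 = 0.05332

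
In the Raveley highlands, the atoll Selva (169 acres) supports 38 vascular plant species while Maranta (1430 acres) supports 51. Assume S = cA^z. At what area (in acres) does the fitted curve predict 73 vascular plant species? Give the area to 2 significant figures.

z = ln(51/38) / ln(1430/169) = 0.2942 / 2.1355 = 0.1378
c = 38 / 169^0.1378 = 38 / 2.028 = 18.74
A = (73/18.74)^(1/0.1378) ⇒ ln A = ln(3.895)/0.1378 = 9.8683
A = e^9.8683 ≈ 19309 acres

19000 acres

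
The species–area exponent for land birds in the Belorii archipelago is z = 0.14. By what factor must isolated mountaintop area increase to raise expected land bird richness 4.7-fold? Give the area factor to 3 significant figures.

63200

(A₂/A₁)^0.14 = 4.7, so A₂/A₁ = 4.7^(1/0.14) = 4.7^7.143
ln(A₂/A₁) = ln 4.7 / 0.14 = 1.5476 / 0.14 = 11.0540
A₂/A₁ = e^11.0540 ≈ 63197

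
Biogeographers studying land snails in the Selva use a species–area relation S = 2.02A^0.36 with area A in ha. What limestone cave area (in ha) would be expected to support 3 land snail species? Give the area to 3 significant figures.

3 = 2.02 × A^0.36  ⇒  A^0.36 = 3/2.02 = 1.485
ln A = ln(1.485) / 0.36 = 0.3955 / 0.36 = 1.0987
A = e^1.0987 ≈ 3 ha

3.00 ha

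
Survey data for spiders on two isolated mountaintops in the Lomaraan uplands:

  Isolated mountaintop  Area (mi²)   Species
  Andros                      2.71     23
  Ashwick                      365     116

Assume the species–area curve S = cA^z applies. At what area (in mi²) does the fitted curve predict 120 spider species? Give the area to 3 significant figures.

z = ln(116/23) / ln(365/2.71) = 1.6181 / 4.9029 = 0.3300
c = 23 / 2.71^0.3300 = 23 / 1.39 = 16.55
A = (120/16.55)^(1/0.3300) ⇒ ln A = ln(7.25)/0.3300 = 6.0026
A = e^6.0026 ≈ 404.5 mi²

404 mi²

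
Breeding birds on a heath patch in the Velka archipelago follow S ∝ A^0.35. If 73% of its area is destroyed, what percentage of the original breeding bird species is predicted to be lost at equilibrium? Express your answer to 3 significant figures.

S_new/S_old = (A_new/A_old)^z = 0.27^0.35
= exp(0.35 × ln 0.27) = exp(0.35 × -1.3093) = exp(-0.4583) ≈ 0.6324
Fraction lost = 1 − 0.6324 = 0.3676

36.8%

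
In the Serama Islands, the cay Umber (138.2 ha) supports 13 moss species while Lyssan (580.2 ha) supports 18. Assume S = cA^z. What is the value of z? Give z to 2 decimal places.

Taking logs: ln S = ln c + z ln A, so z = (ln S₂ − ln S₁)/(ln A₂ − ln A₁).
z = ln(18/13) / ln(580.2/138.2) = ln(1.385) / ln(4.198) = 0.3254 / 1.4347 = 0.2268

0.23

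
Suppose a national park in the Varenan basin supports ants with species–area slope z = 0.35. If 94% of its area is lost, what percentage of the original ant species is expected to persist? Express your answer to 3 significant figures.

37.4%

S_new/S_old = (A_new/A_old)^z = 0.06^0.35
= exp(0.35 × ln 0.06) = exp(0.35 × -2.8134) = exp(-0.9847) ≈ 0.3736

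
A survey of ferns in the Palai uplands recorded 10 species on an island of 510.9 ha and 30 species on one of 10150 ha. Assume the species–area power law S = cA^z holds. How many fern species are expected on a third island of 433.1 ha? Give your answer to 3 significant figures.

z = ln(30/10) / ln(10150/510.9) = 1.0986 / 2.9891 = 0.3675
c = 10 / 510.9^0.3675 = 10 / 9.895 = 1.011
S₃ = 1.011 × 433.1^0.3675 = 1.011 × 9.312 ≈ 9.411

9.41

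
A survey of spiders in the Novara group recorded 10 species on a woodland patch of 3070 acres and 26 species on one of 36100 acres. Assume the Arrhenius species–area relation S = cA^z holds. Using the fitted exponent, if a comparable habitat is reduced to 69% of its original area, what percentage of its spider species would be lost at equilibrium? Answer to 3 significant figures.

z = ln(26/10) / ln(36100/3070) = 0.9555 / 2.4646 = 0.3877
S_new/S_old = (A_new/A_old)^z = 0.69^0.3877 = exp(0.3877 × -0.3711) = 0.866
Fraction lost = 1 − 0.866 = 0.134

13.4%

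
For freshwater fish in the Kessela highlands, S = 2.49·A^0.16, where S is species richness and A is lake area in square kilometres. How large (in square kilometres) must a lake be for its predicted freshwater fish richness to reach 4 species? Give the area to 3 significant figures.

4 = 2.49 × A^0.16  ⇒  A^0.16 = 4/2.49 = 1.606
ln A = ln(1.606) / 0.16 = 0.4740 / 0.16 = 2.9626
A = e^2.9626 ≈ 19.35 square kilometres

19.3 square kilometres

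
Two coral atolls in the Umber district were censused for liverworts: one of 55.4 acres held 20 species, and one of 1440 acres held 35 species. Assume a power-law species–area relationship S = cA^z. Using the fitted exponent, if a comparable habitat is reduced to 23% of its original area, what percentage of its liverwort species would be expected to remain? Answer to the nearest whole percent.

z = ln(35/20) / ln(1440/55.4) = 0.5596 / 3.2578 = 0.1718
S_new/S_old = (A_new/A_old)^z = 0.23^0.1718 = exp(0.1718 × -1.4697) = 0.7769

78%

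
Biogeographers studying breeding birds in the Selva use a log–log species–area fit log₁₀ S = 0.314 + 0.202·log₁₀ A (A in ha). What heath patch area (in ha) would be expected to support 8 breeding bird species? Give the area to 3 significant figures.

8 = 2.061 × A^0.202  ⇒  A^0.202 = 8/2.061 = 3.882
ln A = ln(3.882) / 0.202 = 1.3564 / 0.202 = 6.7150
A = e^6.7150 ≈ 824.7 ha

825 ha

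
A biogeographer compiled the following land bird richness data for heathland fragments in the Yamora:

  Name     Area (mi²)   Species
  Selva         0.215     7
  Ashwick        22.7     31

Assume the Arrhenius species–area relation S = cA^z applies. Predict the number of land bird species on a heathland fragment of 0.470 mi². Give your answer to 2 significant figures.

9.0

z = ln(31/7) / ln(22.7/0.215) = 1.4881 / 4.6595 = 0.3194
c = 7 / 0.215^0.3194 = 7 / 0.6121 = 11.44
S₃ = 11.44 × 0.47^0.3194 = 11.44 × 0.7857 ≈ 8.986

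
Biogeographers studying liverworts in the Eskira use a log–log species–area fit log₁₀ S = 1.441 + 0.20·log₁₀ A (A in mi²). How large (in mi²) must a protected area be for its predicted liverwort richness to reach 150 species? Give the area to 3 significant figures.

150 = 27.61 × A^0.2  ⇒  A^0.2 = 150/27.61 = 5.434
ln A = ln(5.434) / 0.2 = 1.6926 / 0.2 = 8.4631
A = e^8.4631 ≈ 4736 mi²

4740 mi²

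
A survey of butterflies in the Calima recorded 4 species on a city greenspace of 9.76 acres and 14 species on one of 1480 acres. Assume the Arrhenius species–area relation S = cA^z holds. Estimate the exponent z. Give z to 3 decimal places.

0.249

Taking logs: ln S = ln c + z ln A, so z = (ln S₂ − ln S₁)/(ln A₂ − ln A₁).
z = ln(14/4) / ln(1480/9.76) = ln(3.5) / ln(151.6) = 1.2528 / 5.0215 = 0.2495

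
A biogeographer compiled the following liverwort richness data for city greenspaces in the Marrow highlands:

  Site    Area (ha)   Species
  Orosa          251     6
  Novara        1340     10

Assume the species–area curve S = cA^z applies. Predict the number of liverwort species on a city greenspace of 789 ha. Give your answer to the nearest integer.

9

z = ln(10/6) / ln(1340/251) = 0.5108 / 1.6750 = 0.3050
c = 6 / 251^0.3050 = 6 / 5.393 = 1.113
S₃ = 1.113 × 789^0.3050 = 1.113 × 7.648 ≈ 8.508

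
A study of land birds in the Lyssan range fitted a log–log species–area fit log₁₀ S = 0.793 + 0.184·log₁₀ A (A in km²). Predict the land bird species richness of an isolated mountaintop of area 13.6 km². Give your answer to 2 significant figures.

10

S = 6.209 × 13.6^0.184
ln S = ln 6.209 + 0.184 × ln 13.6 = 1.8259 + 0.184 × 2.6101 = 2.3062
S = e^2.3062 ≈ 10.04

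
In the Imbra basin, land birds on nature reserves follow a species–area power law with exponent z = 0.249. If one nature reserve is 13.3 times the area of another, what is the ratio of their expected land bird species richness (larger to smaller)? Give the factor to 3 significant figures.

1.90

S₂/S₁ = (A₂/A₁)^z = 13.3^0.249
ln(S₂/S₁) = 0.249 × ln 13.3 = 0.249 × 2.5878 = 0.6444
S₂/S₁ = e^0.6444 ≈ 1.905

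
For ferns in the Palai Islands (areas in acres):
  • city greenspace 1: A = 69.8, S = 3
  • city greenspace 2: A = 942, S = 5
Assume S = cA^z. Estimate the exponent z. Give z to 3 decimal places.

0.196

Taking logs: ln S = ln c + z ln A, so z = (ln S₂ − ln S₁)/(ln A₂ − ln A₁).
z = ln(5/3) / ln(942/69.8) = ln(1.667) / ln(13.5) = 0.5108 / 2.6024 = 0.1963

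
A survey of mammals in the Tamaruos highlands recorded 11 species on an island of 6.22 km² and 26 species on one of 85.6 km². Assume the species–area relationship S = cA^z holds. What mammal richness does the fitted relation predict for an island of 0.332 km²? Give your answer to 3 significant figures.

4.21

z = ln(26/11) / ln(85.6/6.22) = 0.8602 / 2.6219 = 0.3281
c = 11 / 6.22^0.3281 = 11 / 1.821 = 6.039
S₃ = 6.039 × 0.332^0.3281 = 6.039 × 0.6965 ≈ 4.206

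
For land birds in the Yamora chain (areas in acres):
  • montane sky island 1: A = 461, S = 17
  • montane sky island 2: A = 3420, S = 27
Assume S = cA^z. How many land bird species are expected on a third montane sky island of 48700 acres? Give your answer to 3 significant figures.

z = ln(27/17) / ln(3420/461) = 0.4626 / 2.0040 = 0.2309
c = 17 / 461^0.2309 = 17 / 4.12 = 4.126
S₃ = 4.126 × 48700^0.2309 = 4.126 × 12.08 ≈ 49.85

49.8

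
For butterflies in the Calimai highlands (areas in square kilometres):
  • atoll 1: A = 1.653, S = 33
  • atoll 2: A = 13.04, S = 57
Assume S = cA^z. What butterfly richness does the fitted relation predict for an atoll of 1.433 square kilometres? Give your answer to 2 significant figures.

32

z = ln(57/33) / ln(13.04/1.653) = 0.5465 / 2.0654 = 0.2646
c = 33 / 1.653^0.2646 = 33 / 1.142 = 28.89
S₃ = 28.89 × 1.433^0.2646 = 28.89 × 1.1 ≈ 31.78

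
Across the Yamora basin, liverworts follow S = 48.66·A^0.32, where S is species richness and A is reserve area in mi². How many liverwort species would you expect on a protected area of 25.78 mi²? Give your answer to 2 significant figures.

S = 48.66 × 25.78^0.32
ln S = ln 48.66 + 0.32 × ln 25.78 = 3.8849 + 0.32 × 3.2496 = 4.9247
S = e^4.9247 ≈ 137.7

140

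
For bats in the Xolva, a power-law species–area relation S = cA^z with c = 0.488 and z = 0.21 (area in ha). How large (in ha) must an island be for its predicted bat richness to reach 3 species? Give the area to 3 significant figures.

5700 ha

3 = 0.488 × A^0.21  ⇒  A^0.21 = 3/0.488 = 6.148
ln A = ln(6.148) / 0.21 = 1.8161 / 0.21 = 8.6479
A = e^8.6479 ≈ 5698 ha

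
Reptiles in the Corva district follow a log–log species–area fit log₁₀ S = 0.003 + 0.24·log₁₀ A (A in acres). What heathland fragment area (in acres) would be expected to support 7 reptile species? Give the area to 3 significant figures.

3230 acres

7 = 1.007 × A^0.24  ⇒  A^0.24 = 7/1.007 = 6.952
ln A = ln(6.952) / 0.24 = 1.9390 / 0.24 = 8.0792
A = e^8.0792 ≈ 3227 acres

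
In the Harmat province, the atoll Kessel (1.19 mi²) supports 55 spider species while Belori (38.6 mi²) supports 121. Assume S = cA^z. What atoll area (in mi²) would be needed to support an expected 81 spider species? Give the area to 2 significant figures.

6.6 mi²

z = ln(121/55) / ln(38.6/1.19) = 0.7885 / 3.4793 = 0.2266
c = 55 / 1.19^0.2266 = 55 / 1.04 = 52.87
A = (81/52.87)^(1/0.2266) ⇒ ln A = ln(1.532)/0.2266 = 1.8822
A = e^1.8822 ≈ 6.568 mi²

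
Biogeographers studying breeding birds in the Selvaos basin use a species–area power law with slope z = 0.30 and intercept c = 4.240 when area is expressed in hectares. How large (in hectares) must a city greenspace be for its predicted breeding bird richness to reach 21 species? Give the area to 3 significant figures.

21 = 4.24 × A^0.3  ⇒  A^0.3 = 21/4.24 = 4.953
ln A = ln(4.953) / 0.3 = 1.6000 / 0.3 = 5.3332
A = e^5.3332 ≈ 207.1 hectares

207 hectares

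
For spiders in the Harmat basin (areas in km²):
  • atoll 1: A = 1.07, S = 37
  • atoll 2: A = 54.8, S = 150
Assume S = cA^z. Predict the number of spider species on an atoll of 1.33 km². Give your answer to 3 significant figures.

40.0

z = ln(150/37) / ln(54.8/1.07) = 1.3997 / 3.9360 = 0.3556
c = 37 / 1.07^0.3556 = 37 / 1.024 = 36.12
S₃ = 36.12 × 1.33^0.3556 = 36.12 × 1.107 ≈ 39.98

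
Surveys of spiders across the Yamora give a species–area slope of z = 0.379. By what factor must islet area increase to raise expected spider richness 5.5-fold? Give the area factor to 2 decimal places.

89.84

(A₂/A₁)^0.379 = 5.5, so A₂/A₁ = 5.5^(1/0.379) = 5.5^2.639
ln(A₂/A₁) = ln 5.5 / 0.379 = 1.7047 / 0.379 = 4.4980
A₂/A₁ = e^4.4980 ≈ 89.84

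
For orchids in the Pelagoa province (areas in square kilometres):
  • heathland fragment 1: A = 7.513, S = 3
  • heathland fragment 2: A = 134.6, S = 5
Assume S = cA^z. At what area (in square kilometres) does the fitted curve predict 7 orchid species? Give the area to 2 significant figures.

z = ln(5/3) / ln(134.6/7.513) = 0.5108 / 2.8857 = 0.1770
c = 3 / 7.513^0.1770 = 3 / 1.429 = 2.099
A = (7/2.099)^(1/0.1770) ⇒ ln A = ln(3.334)/0.1770 = 6.8031
A = e^6.8031 ≈ 900.6 square kilometres

900 square kilometres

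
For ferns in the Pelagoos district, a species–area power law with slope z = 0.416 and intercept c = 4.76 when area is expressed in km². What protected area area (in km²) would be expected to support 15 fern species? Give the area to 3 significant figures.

15.8 km²

15 = 4.76 × A^0.416  ⇒  A^0.416 = 15/4.76 = 3.151
ln A = ln(3.151) / 0.416 = 1.1478 / 0.416 = 2.7591
A = e^2.7591 ≈ 15.79 km²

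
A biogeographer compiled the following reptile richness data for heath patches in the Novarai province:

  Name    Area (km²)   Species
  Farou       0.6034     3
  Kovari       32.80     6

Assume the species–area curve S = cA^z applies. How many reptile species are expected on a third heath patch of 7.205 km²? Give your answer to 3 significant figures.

z = ln(6/3) / ln(32.8/0.6034) = 0.6931 / 3.9956 = 0.1735
c = 3 / 0.6034^0.1735 = 3 / 0.9161 = 3.275
S₃ = 3.275 × 7.205^0.1735 = 3.275 × 1.409 ≈ 4.613

4.61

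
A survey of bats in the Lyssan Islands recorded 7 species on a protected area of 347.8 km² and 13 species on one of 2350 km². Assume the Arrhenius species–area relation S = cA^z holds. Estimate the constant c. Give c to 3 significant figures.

z = ln(S₂/S₁) / ln(A₂/A₁) = ln(13/7) / ln(2350/347.8) = 0.6190 / 1.9105 = 0.3240
c = S₁ / A₁^z = 7 / 347.8^0.3240 = 7 / 6.659 = 1.051

1.05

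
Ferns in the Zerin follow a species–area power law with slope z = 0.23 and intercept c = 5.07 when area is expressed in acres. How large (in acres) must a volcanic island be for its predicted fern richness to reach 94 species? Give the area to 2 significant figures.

94 = 5.07 × A^0.23  ⇒  A^0.23 = 94/5.07 = 18.54
ln A = ln(18.54) / 0.23 = 2.9200 / 0.23 = 12.6955
A = e^12.6955 ≈ 326261 acres

330000 acres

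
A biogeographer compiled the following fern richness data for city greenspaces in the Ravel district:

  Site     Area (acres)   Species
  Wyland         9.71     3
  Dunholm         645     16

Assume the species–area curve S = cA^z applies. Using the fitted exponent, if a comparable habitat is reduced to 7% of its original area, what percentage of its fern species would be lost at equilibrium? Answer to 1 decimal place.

z = ln(16/3) / ln(645/9.71) = 1.6740 / 4.1961 = 0.3989
S_new/S_old = (A_new/A_old)^z = 0.07^0.3989 = exp(0.3989 × -2.6593) = 0.3462
Fraction lost = 1 − 0.3462 = 0.6538

65.4%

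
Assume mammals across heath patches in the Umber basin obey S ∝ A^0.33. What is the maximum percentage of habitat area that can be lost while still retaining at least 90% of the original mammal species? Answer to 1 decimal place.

Need (A_new/A_old)^0.33 = 0.9, so A_new/A_old = 0.9^(1/0.33) = 0.9^3.03
ln(A_new/A_old) = ln 0.9 / 0.33 = -0.1054 / 0.33 = -0.3193
A_new/A_old = e^-0.3193 ≈ 0.7267
Fraction that can be lost = 1 − 0.7267 = 0.2733

27.3%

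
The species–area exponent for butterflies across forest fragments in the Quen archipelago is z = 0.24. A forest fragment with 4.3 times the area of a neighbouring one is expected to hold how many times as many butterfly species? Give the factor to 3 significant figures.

S₂/S₁ = (A₂/A₁)^z = 4.3^0.24
ln(S₂/S₁) = 0.24 × ln 4.3 = 0.24 × 1.4586 = 0.3501
S₂/S₁ = e^0.3501 ≈ 1.419

1.42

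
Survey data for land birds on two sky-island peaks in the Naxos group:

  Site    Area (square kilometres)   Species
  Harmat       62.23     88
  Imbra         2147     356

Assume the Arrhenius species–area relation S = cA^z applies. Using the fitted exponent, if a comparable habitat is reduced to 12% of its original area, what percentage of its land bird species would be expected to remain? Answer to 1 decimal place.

43.3%

z = ln(356/88) / ln(2147/62.23) = 1.3976 / 3.5410 = 0.3947
S_new/S_old = (A_new/A_old)^z = 0.12^0.3947 = exp(0.3947 × -2.1203) = 0.4331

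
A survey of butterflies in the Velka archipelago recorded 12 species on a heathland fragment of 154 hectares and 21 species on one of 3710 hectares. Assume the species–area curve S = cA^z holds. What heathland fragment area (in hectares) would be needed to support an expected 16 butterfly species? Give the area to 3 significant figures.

790 hectares

z = ln(21/12) / ln(3710/154) = 0.5596 / 3.1818 = 0.1759
c = 12 / 154^0.1759 = 12 / 2.425 = 4.948
A = (16/4.948)^(1/0.1759) ⇒ ln A = ln(3.234)/0.1759 = 6.6726
A = e^6.6726 ≈ 790.5 hectares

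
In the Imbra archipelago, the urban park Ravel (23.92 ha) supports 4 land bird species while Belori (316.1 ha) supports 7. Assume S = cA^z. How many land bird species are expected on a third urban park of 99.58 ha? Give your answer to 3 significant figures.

5.45

z = ln(7/4) / ln(316.1/23.92) = 0.5596 / 2.5813 = 0.2168
c = 4 / 23.92^0.2168 = 4 / 1.99 = 2.01
S₃ = 2.01 × 99.58^0.2168 = 2.01 × 2.711 ≈ 5.449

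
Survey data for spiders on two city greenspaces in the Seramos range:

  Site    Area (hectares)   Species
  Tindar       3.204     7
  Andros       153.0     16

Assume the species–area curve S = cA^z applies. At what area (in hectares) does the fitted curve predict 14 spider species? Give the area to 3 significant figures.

z = ln(16/7) / ln(153/3.204) = 0.8267 / 3.8660 = 0.2138
c = 7 / 3.204^0.2138 = 7 / 1.283 = 5.457
A = (14/5.457)^(1/0.2138) ⇒ ln A = ln(2.565)/0.2138 = 4.4060
A = e^4.4060 ≈ 81.94 hectares

81.9 hectares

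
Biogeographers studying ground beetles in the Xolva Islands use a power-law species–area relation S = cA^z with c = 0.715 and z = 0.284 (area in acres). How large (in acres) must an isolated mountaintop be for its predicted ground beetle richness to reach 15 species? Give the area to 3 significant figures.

15 = 0.715 × A^0.284  ⇒  A^0.284 = 15/0.715 = 20.98
ln A = ln(20.98) / 0.284 = 3.0435 / 0.284 = 10.7166
A = e^10.7166 ≈ 45100 acres

45100 acres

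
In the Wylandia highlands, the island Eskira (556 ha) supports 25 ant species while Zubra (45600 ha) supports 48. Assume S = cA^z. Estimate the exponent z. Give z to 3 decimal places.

0.148

Taking logs: ln S = ln c + z ln A, so z = (ln S₂ − ln S₁)/(ln A₂ − ln A₁).
z = ln(48/25) / ln(45600/556) = ln(1.92) / ln(82.01) = 0.6523 / 4.4069 = 0.1480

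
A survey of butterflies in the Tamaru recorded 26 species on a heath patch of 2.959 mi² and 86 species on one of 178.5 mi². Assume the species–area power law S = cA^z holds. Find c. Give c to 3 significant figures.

z = ln(S₂/S₁) / ln(A₂/A₁) = ln(86/26) / ln(178.5/2.959) = 1.1963 / 4.0997 = 0.2918
c = S₁ / A₁^z = 26 / 2.959^0.2918 = 26 / 1.372 = 18.95

18.9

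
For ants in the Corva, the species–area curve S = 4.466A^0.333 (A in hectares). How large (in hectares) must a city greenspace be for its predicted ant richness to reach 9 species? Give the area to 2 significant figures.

9 = 4.466 × A^0.333  ⇒  A^0.333 = 9/4.466 = 2.015
ln A = ln(2.015) / 0.333 = 0.7007 / 0.333 = 2.1043
A = e^2.1043 ≈ 8.201 hectares

8.2 hectares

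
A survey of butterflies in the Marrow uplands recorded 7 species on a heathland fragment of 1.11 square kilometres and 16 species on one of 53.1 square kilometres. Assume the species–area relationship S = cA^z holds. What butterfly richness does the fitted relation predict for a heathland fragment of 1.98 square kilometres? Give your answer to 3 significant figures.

z = ln(16/7) / ln(53.1/1.11) = 0.8267 / 3.8678 = 0.2137
c = 7 / 1.11^0.2137 = 7 / 1.023 = 6.846
S₃ = 6.846 × 1.98^0.2137 = 6.846 × 1.157 ≈ 7.922

7.92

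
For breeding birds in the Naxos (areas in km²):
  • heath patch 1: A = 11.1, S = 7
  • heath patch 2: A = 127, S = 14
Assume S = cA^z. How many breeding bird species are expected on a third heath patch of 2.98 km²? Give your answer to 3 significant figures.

4.82

z = ln(14/7) / ln(127/11.1) = 0.6931 / 2.4372 = 0.2844
c = 7 / 11.1^0.2844 = 7 / 1.983 = 3.53
S₃ = 3.53 × 2.98^0.2844 = 3.53 × 1.364 ≈ 4.816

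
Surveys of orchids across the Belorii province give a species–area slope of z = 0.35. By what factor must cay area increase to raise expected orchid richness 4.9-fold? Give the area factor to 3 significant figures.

93.8

(A₂/A₁)^0.35 = 4.9, so A₂/A₁ = 4.9^(1/0.35) = 4.9^2.857
ln(A₂/A₁) = ln 4.9 / 0.35 = 1.5892 / 0.35 = 4.5407
A₂/A₁ = e^4.5407 ≈ 93.75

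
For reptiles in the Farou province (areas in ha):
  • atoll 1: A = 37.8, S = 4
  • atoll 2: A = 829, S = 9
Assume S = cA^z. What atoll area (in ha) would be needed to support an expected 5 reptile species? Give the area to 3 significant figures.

z = ln(9/4) / ln(829/37.8) = 0.8109 / 3.0879 = 0.2626
c = 4 / 37.8^0.2626 = 4 / 2.596 = 1.541
A = (5/1.541)^(1/0.2626) ⇒ ln A = ln(3.245)/0.2626 = 4.4820
A = e^4.4820 ≈ 88.41 ha

88.4 ha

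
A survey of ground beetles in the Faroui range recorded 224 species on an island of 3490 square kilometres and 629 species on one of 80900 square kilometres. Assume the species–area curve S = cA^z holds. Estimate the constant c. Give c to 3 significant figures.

z = ln(S₂/S₁) / ln(A₂/A₁) = ln(629/224) / ln(80900/3490) = 1.0325 / 3.1433 = 0.3285
c = S₁ / A₁^z = 224 / 3490^0.3285 = 224 / 14.58 = 15.37

15.4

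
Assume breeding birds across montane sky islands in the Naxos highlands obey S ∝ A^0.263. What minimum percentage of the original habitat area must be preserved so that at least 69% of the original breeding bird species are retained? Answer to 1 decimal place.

Need (A_new/A_old)^0.263 = 0.69, so A_new/A_old = 0.69^(1/0.263) = 0.69^3.802
ln(A_new/A_old) = ln 0.69 / 0.263 = -0.3711 / 0.263 = -1.4109
A_new/A_old = e^-1.4109 ≈ 0.2439

24.4%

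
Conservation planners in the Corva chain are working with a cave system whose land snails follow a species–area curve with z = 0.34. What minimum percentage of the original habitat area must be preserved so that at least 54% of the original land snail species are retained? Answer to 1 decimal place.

16.3%

Need (A_new/A_old)^0.34 = 0.54, so A_new/A_old = 0.54^(1/0.34) = 0.54^2.941
ln(A_new/A_old) = ln 0.54 / 0.34 = -0.6162 / 0.34 = -1.8123
A_new/A_old = e^-1.8123 ≈ 0.1633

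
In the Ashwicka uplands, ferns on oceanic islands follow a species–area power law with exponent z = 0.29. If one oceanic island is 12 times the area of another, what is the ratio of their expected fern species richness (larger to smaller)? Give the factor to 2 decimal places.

2.06

S₂/S₁ = (A₂/A₁)^z = 12^0.29
ln(S₂/S₁) = 0.29 × ln 12 = 0.29 × 2.4849 = 0.7206
S₂/S₁ = e^0.7206 ≈ 2.056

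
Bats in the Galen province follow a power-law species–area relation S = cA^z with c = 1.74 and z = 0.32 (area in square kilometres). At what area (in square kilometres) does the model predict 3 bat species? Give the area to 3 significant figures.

3 = 1.74 × A^0.32  ⇒  A^0.32 = 3/1.74 = 1.724
ln A = ln(1.724) / 0.32 = 0.5447 / 0.32 = 1.7023
A = e^1.7023 ≈ 5.486 square kilometres

5.49 square kilometres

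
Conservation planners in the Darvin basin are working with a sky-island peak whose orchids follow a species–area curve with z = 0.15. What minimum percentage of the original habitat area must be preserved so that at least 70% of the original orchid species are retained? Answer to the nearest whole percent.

9%

Need (A_new/A_old)^0.15 = 0.7, so A_new/A_old = 0.7^(1/0.15) = 0.7^6.667
ln(A_new/A_old) = ln 0.7 / 0.15 = -0.3567 / 0.15 = -2.3778
A_new/A_old = e^-2.3778 ≈ 0.09275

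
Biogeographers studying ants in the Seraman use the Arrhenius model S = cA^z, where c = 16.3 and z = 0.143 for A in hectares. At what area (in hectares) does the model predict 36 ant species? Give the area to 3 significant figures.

36 = 16.3 × A^0.143  ⇒  A^0.143 = 36/16.3 = 2.209
ln A = ln(2.209) / 0.143 = 0.7924 / 0.143 = 5.5409
A = e^5.5409 ≈ 254.9 hectares

255 hectares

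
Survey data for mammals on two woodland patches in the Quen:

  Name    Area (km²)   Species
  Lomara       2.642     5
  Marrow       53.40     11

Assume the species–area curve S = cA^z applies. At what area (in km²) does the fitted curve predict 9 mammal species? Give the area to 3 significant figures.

z = ln(11/5) / ln(53.4/2.642) = 0.7885 / 3.0063 = 0.2623
c = 5 / 2.642^0.2623 = 5 / 1.29 = 3.875
A = (9/3.875)^(1/0.2623) ⇒ ln A = ln(2.322)/0.2623 = 3.2127
A = e^3.2127 ≈ 24.85 km²

24.8 km²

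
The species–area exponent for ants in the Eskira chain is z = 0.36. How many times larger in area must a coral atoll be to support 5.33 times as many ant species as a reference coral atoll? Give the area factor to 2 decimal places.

104.40

(A₂/A₁)^0.36 = 5.33, so A₂/A₁ = 5.33^(1/0.36) = 5.33^2.778
ln(A₂/A₁) = ln 5.33 / 0.36 = 1.6734 / 0.36 = 4.6482
A₂/A₁ = e^4.6482 ≈ 104.4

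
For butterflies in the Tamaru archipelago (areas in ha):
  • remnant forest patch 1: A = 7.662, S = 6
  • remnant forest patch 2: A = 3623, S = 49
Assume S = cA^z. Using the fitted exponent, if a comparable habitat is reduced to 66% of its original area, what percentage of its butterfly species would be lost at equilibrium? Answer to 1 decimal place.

z = ln(49/6) / ln(3623/7.662) = 2.1001 / 6.1588 = 0.3410
S_new/S_old = (A_new/A_old)^z = 0.66^0.3410 = exp(0.3410 × -0.4155) = 0.8679
Fraction lost = 1 − 0.8679 = 0.1321

13.2%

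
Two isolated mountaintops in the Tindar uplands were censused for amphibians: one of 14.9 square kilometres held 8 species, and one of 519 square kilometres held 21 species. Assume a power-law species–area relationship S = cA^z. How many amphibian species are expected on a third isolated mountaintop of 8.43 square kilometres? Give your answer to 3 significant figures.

6.85

z = ln(21/8) / ln(519/14.9) = 0.9651 / 3.5505 = 0.2718
c = 8 / 14.9^0.2718 = 8 / 2.084 = 3.839
S₃ = 3.839 × 8.43^0.2718 = 3.839 × 1.785 ≈ 6.853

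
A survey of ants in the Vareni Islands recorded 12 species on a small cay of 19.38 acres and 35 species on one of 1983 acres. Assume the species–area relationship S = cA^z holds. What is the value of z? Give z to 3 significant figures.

0.231

Taking logs: ln S = ln c + z ln A, so z = (ln S₂ − ln S₁)/(ln A₂ − ln A₁).
z = ln(35/12) / ln(1983/19.38) = ln(2.917) / ln(102.3) = 1.0704 / 4.6281 = 0.2313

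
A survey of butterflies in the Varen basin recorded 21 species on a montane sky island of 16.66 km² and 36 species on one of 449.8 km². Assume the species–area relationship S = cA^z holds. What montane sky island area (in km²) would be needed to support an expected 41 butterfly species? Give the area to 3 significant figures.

996 km²

z = ln(36/21) / ln(449.8/16.66) = 0.5390 / 3.2958 = 0.1635
c = 21 / 16.66^0.1635 = 21 / 1.584 = 13.26
A = (41/13.26)^(1/0.1635) ⇒ ln A = ln(3.093)/0.1635 = 6.9040
A = e^6.9040 ≈ 996.3 km²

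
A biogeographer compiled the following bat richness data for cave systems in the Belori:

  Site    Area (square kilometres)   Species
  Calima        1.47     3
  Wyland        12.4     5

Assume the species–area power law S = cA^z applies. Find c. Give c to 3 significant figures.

z = ln(S₂/S₁) / ln(A₂/A₁) = ln(5/3) / ln(12.4/1.47) = 0.5108 / 2.1324 = 0.2396
c = S₁ / A₁^z = 3 / 1.47^0.2396 = 3 / 1.097 = 2.736

2.74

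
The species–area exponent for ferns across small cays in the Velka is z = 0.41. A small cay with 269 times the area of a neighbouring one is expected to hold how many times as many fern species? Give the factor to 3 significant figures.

S₂/S₁ = (A₂/A₁)^z = 269^0.41
ln(S₂/S₁) = 0.41 × ln 269 = 0.41 × 5.5947 = 2.2938
S₂/S₁ = e^2.2938 ≈ 9.913

9.91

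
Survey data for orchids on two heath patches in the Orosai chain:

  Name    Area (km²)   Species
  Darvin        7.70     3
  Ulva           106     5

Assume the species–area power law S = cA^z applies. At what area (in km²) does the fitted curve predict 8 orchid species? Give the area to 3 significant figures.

z = ln(5/3) / ln(106/7.7) = 0.5108 / 2.6222 = 0.1948
c = 3 / 7.7^0.1948 = 3 / 1.488 = 2.016
A = (8/2.016)^(1/0.1948) ⇒ ln A = ln(3.969)/0.1948 = 7.0761
A = e^7.0761 ≈ 1183 km²

1180 km²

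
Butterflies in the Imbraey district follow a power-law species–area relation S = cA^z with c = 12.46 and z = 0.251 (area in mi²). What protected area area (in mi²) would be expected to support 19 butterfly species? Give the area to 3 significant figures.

5.37 mi²

19 = 12.46 × A^0.251  ⇒  A^0.251 = 19/12.46 = 1.525
ln A = ln(1.525) / 0.251 = 0.4219 / 0.251 = 1.6809
A = e^1.6809 ≈ 5.371 mi²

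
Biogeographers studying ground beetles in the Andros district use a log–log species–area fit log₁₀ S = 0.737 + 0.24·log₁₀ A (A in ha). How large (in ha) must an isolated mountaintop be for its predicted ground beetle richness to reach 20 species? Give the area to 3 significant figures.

224 ha

20 = 5.458 × A^0.24  ⇒  A^0.24 = 20/5.458 = 3.665
ln A = ln(3.665) / 0.24 = 1.2987 / 0.24 = 5.4114
A = e^5.4114 ≈ 223.9 ha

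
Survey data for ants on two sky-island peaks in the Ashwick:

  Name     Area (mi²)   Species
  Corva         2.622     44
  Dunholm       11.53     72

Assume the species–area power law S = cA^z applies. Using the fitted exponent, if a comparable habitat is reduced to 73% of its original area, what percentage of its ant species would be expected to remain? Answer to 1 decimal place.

90.1%

z = ln(72/44) / ln(11.53/2.622) = 0.4925 / 1.4810 = 0.3325
S_new/S_old = (A_new/A_old)^z = 0.73^0.3325 = exp(0.3325 × -0.3147) = 0.9006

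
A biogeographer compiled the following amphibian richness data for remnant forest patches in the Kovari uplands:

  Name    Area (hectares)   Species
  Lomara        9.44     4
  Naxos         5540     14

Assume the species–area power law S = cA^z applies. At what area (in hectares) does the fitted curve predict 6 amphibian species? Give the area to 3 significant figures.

z = ln(14/4) / ln(5540/9.44) = 1.2528 / 6.3748 = 0.1965
c = 4 / 9.44^0.1965 = 4 / 1.555 = 2.573
A = (6/2.573)^(1/0.1965) ⇒ ln A = ln(2.332)/0.1965 = 4.3082
A = e^4.3082 ≈ 74.31 hectares

74.3 hectares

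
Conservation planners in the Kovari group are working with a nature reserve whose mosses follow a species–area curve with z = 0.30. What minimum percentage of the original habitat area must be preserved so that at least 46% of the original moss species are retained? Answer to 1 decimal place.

7.5%

Need (A_new/A_old)^0.3 = 0.46, so A_new/A_old = 0.46^(1/0.3) = 0.46^3.333
ln(A_new/A_old) = ln 0.46 / 0.3 = -0.7765 / 0.3 = -2.5884
A_new/A_old = e^-2.5884 ≈ 0.07514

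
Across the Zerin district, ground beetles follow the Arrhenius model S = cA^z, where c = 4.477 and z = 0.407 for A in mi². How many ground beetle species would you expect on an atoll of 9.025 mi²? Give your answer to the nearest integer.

11 species

S = 4.477 × 9.025^0.407 = 4.477 × 2.448 ≈ 10.96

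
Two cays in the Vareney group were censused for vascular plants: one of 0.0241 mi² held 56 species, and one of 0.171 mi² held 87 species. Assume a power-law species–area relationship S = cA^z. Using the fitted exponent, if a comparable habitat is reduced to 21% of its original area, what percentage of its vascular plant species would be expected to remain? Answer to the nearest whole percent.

70%

z = ln(87/56) / ln(0.171/0.0241) = 0.4406 / 1.9595 = 0.2248
S_new/S_old = (A_new/A_old)^z = 0.21^0.2248 = exp(0.2248 × -1.5606) = 0.7041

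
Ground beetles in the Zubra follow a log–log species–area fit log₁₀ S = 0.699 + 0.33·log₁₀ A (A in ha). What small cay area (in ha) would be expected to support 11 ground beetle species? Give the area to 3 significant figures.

11 = 5 × A^0.33  ⇒  A^0.33 = 11/5 = 2.2
ln A = ln(2.2) / 0.33 = 0.7884 / 0.33 = 2.3891
A = e^2.3891 ≈ 10.9 ha

10.9 ha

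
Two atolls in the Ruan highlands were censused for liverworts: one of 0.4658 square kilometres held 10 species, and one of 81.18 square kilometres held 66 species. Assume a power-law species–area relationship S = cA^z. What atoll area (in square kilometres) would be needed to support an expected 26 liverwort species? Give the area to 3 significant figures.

6.35 square kilometres

z = ln(66/10) / ln(81.18/0.4658) = 1.8871 / 5.1607 = 0.3657
c = 10 / 0.4658^0.3657 = 10 / 0.7563 = 13.22
A = (26/13.22)^(1/0.3657) ⇒ ln A = ln(1.966)/0.3657 = 1.8491
A = e^1.8491 ≈ 6.354 square kilometres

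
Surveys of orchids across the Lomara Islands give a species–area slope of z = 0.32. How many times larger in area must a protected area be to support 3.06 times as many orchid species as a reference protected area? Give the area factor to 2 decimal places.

32.95

(A₂/A₁)^0.32 = 3.06, so A₂/A₁ = 3.06^(1/0.32) = 3.06^3.125
ln(A₂/A₁) = ln 3.06 / 0.32 = 1.1184 / 0.32 = 3.4950
A₂/A₁ = e^3.4950 ≈ 32.95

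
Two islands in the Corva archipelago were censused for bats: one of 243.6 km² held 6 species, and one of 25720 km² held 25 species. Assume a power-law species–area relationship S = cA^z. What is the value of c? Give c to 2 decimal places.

1.11

z = ln(S₂/S₁) / ln(A₂/A₁) = ln(25/6) / ln(25720/243.6) = 1.4271 / 4.6595 = 0.3063
c = S₁ / A₁^z = 6 / 243.6^0.3063 = 6 / 5.383 = 1.115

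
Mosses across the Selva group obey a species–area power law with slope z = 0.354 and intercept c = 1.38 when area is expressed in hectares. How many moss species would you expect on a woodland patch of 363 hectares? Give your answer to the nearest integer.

11

S = 1.38 × 363^0.354
ln S = ln 1.38 + 0.354 × ln 363 = 0.3221 + 0.354 × 5.8944 = 2.4087
S = e^2.4087 ≈ 11.12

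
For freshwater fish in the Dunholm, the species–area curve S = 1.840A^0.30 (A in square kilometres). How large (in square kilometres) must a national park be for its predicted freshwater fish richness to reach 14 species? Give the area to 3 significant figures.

866 square kilometres

14 = 1.84 × A^0.3  ⇒  A^0.3 = 14/1.84 = 7.609
ln A = ln(7.609) / 0.3 = 2.0293 / 0.3 = 6.7643
A = e^6.7643 ≈ 866.4 square kilometres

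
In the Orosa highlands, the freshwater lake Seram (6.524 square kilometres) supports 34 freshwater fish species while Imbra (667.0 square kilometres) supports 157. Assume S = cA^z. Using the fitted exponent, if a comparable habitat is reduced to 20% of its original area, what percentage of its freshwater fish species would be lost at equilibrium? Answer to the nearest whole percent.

41%

z = ln(157/34) / ln(667/6.524) = 1.5299 / 4.6273 = 0.3306
S_new/S_old = (A_new/A_old)^z = 0.2^0.3306 = exp(0.3306 × -1.6094) = 0.5874
Fraction lost = 1 − 0.5874 = 0.4126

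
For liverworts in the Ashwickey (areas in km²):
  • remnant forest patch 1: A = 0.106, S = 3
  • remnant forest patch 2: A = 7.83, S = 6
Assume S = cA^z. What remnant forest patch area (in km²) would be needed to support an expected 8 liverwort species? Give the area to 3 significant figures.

46.7 km²

z = ln(6/3) / ln(7.83/0.106) = 0.6931 / 4.3023 = 0.1611
c = 3 / 0.106^0.1611 = 3 / 0.6966 = 4.307
A = (8/4.307)^(1/0.1611) ⇒ ln A = ln(1.858)/0.1611 = 3.8436
A = e^3.8436 ≈ 46.69 km²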